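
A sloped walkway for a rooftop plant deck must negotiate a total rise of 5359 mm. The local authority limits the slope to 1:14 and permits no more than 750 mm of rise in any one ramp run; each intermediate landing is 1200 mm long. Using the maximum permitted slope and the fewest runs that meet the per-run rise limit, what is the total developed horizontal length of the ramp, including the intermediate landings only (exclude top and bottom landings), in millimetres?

83426 mm

At most 750 each: 5359/750 = 7.15, giving 8 ramp runs. That means 7 intermediate landings.
Horizontal run for 5359 mm of rise at 1:14 is 5359 × 14 = 75026 mm.
Intermediate landings: 7 × 1200 = 8400 mm.
Total developed length = 75026 + 8400 = 83426 mm.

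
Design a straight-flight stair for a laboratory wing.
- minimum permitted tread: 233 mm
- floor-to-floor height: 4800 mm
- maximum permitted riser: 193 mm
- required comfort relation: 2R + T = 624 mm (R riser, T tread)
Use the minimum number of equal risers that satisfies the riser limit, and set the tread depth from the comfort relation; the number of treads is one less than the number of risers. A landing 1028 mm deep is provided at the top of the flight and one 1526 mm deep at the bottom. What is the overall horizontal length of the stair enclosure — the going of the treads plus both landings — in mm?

4800 / 193 = 24.87, so 25 risers are needed.
Each riser is 4800/25 = 192 mm (≤ 193 mm).
T = 624 − 2·192 = 240 mm, which satisfies the 233 mm minimum.
25 risers give 24 treads; going = 24 × 240 = 5760 mm.
Enclosure = 5760 + 1028 + 1526 = 8314 mm.

8314 mm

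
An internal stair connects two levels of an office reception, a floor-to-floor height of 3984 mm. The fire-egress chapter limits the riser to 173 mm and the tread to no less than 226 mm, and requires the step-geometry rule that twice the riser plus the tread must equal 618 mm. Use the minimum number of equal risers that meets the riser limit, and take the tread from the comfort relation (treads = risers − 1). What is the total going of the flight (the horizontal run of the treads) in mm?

6578 mm

At most 173 each: 3984/173 = 23.03, giving 24 risers.
Each riser is 3984/24 = 166 mm (≤ 173 mm).
From 2R + T = 618: T = 618 − 332 = 286 mm.
Going = (24 − 1) × 286 = 6578 mm.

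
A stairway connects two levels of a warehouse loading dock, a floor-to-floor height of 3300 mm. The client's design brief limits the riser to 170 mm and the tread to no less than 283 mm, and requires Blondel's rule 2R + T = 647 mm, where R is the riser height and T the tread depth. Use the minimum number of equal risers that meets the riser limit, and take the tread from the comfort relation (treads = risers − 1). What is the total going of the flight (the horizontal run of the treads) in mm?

6023 mm

At most 170 each: 3300/170 = 19.41, giving 20 risers.
Each riser is 3300/20 = 165 mm (≤ 170 mm).
Tread T = 647 − 2 × 165 = 317 mm (≥ 283 mm).
Treads = 20 − 1 = 19; going = 19 × 317 = 6023 mm.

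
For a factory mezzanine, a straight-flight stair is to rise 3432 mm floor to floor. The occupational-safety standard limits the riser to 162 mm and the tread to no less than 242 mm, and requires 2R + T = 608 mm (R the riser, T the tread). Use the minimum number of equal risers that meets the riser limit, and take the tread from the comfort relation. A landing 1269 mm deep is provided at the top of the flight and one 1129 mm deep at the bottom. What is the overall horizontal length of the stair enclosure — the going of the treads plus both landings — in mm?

3432 / 162 = 21.185 → round up to 22 risers.
Each riser is 3432/22 = 156 mm (≤ 162 mm).
T = 608 − 2·156 = 296 mm, which satisfies the 242 mm minimum.
Treads = 22 − 1 = 21; going = 21 × 296 = 6216 mm.
Add landings: 6216 + 1269 + 1129 = 8614 mm.

8614 mm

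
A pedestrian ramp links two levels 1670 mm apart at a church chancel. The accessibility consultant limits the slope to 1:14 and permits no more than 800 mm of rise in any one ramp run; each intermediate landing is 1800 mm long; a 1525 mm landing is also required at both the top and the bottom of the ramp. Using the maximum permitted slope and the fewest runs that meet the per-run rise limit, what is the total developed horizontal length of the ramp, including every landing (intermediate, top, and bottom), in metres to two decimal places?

30.03 m

1670 / 800 = 2.087 → round up to 3 ramp runs. That means 2 intermediate landings.
Horizontal run for 1670 mm of rise at 1:14 is 1670 × 14 = 23380 mm.
Intermediate landings: 2 × 1800 = 3600 mm.
Top and bottom landings: 2 × 1525 = 3050 mm.
Total = 23380 + 3600 + 3050 = 30030 mm.
= 30.03 m.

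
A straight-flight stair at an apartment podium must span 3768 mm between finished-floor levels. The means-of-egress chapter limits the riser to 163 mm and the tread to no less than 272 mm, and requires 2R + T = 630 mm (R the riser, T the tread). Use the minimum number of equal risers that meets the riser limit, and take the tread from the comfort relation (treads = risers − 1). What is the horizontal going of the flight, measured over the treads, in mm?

3768 / 163 = 23.117 → round up to 24 risers.
Riser R = 3768 / 24 = 157 mm, within the 163 mm limit.
T = 630 − 2·157 = 316 mm, which satisfies the 272 mm minimum.
24 risers give 23 treads; going = 23 × 316 = 7268 mm.

7268 mm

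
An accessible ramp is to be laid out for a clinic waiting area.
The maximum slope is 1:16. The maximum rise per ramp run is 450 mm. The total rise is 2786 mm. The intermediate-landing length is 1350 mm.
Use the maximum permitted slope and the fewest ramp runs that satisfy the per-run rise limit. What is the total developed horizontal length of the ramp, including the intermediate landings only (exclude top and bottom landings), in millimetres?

52676 mm

At most 450 each: 2786/450 = 6.19, giving 7 ramp runs. That means 6 intermediate landings.
Horizontal run for 2786 mm of rise at 1:16 is 2786 × 16 = 44576 mm.
Intermediate landings: 6 × 1350 = 8100 mm.
Developed length = 44576 + 8100 = 52676 mm.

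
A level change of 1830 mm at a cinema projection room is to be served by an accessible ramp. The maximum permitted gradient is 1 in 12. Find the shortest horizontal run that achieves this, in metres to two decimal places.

21.96 m

Run = rise × 12 = 1830 × 12 = 21960 mm.
21960 mm = 21.96 m.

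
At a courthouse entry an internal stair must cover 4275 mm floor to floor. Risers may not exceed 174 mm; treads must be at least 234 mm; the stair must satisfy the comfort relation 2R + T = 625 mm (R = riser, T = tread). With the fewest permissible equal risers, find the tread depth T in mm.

283 mm

4275 / 174 = 24.569 → round up to 25 risers.
Each riser is 4275/25 = 171 mm (≤ 174 mm).
Tread T = 625 − 2 × 171 = 283 mm (≥ 234 mm).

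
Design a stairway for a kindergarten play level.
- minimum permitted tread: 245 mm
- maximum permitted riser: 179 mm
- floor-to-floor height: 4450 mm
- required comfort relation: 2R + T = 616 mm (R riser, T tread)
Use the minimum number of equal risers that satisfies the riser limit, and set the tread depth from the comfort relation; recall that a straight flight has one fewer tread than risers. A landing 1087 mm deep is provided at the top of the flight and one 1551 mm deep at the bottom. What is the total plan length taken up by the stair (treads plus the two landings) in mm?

8878 mm

4450 / 179 = 24.860 → round up to 25 risers.
Each riser is 4450/25 = 178 mm (≤ 179 mm).
Tread T = 616 − 2 × 178 = 260 mm (≥ 245 mm).
Going = (25 − 1) × 260 = 6240 mm.
Add landings: 6240 + 1087 + 1551 = 8878 mm.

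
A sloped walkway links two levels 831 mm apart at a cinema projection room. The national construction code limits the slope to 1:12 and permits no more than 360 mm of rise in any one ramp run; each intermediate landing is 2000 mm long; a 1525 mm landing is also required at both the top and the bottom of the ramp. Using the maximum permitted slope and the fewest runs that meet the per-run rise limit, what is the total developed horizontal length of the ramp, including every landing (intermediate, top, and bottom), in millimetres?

⌈831/360⌉ = 3 ramp runs. That means 2 intermediate landings.
Horizontal run for 831 mm of rise at 1:12 is 831 × 12 = 9972 mm.
2 intermediate landings contribute 2 × 2000 = 4000 mm.
Top and bottom landings: 2 × 1525 = 3050 mm.
Total = 9972 + 4000 + 3050 = 17022 mm.

17022 mm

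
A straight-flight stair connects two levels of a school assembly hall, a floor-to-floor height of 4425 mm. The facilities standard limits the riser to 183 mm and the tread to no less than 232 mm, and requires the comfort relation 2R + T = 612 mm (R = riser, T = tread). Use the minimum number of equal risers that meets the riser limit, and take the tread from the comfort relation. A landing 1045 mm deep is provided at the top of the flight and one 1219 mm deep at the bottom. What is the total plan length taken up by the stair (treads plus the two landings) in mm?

4425 / 183 = 24.18, so 25 risers are needed.
Each riser is 4425/25 = 177 mm (≤ 183 mm).
T = 612 − 2·177 = 258 mm, which satisfies the 232 mm minimum.
Treads = 25 − 1 = 24; going = 24 × 258 = 6192 mm.
Add landings: 6192 + 1045 + 1219 = 8456 mm.

8456 mm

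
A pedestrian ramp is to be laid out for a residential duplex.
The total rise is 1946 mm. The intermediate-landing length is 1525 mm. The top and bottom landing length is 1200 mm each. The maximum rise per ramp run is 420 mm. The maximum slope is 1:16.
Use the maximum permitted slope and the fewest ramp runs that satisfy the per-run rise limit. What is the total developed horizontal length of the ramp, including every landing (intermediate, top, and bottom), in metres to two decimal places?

1946 / 420 = 4.633 → round up to 5 ramp runs. That means 4 intermediate landings.
Ramp run (horizontal) at 1:16: 1946 × 16 = 31136 mm.
4 intermediate landings contribute 4 × 1525 = 6100 mm.
Top and bottom landings: 2 × 1200 = 2400 mm.
Total = 31136 + 6100 + 2400 = 39636 mm.
= 39.64 m.

39.64 m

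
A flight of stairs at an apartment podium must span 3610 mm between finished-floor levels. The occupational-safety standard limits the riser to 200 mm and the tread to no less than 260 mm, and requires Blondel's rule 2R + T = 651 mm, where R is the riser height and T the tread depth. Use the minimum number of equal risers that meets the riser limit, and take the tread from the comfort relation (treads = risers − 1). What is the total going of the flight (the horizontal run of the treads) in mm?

3610 / 200 = 18.050 → round up to 19 risers.
Riser R = 3610 / 19 = 190 mm, within the 200 mm limit.
From 2R + T = 651: T = 651 − 380 = 271 mm.
Going = (19 − 1) × 271 = 4878 mm.

4878 mm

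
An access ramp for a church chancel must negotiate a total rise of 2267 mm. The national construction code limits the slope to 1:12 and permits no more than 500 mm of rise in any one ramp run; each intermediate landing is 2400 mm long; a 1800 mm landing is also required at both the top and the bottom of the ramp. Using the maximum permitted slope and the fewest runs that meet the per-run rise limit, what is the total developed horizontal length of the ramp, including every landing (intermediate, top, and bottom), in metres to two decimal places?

2267 / 500 = 4.534 → round up to 5 ramp runs. That means 4 intermediate landings.
Horizontal run for 2267 mm of rise at 1:12 is 2267 × 12 = 27204 mm.
Intermediate landings: 4 × 2400 = 9600 mm.
Top and bottom landings: 2 × 1800 = 3600 mm.
Total = 27204 + 9600 + 3600 = 40404 mm.
= 40.40 m.

40.40 m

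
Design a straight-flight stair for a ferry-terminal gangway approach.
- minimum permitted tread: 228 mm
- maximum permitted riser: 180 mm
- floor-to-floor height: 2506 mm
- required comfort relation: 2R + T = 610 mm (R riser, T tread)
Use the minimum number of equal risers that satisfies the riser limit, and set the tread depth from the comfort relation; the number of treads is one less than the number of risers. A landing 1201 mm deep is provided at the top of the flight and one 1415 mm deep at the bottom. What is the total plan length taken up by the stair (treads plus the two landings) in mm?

2506 / 180 = 13.922 → round up to 14 risers.
Riser R = 2506 / 14 = 179 mm, within the 180 mm limit.
Tread T = 610 − 2 × 179 = 252 mm (≥ 228 mm).
14 risers give 13 treads; going = 13 × 252 = 3276 mm.
Enclosure = 3276 + 1201 + 1415 = 5892 mm.

5892 mm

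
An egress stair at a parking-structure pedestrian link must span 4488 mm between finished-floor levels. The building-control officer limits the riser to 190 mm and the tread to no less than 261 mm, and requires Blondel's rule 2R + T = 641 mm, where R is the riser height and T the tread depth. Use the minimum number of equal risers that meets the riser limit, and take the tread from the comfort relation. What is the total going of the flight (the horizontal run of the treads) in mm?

At most 190 each: 4488/190 = 23.62, giving 24 risers.
Each riser is 4488/24 = 187 mm (≤ 190 mm).
T = 641 − 2·187 = 267 mm, which satisfies the 261 mm minimum.
Treads = 24 − 1 = 23; going = 23 × 267 = 6141 mm.

6141 mm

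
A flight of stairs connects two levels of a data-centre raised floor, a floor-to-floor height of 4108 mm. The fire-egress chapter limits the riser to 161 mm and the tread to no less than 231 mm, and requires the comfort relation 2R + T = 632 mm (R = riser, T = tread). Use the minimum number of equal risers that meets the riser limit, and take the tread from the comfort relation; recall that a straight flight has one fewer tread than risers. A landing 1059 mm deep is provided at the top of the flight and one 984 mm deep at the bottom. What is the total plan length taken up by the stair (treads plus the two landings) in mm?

9943 mm

At most 161 each: 4108/161 = 25.52, giving 26 risers.
R = 4108 ÷ 26 = 158 mm.
Tread T = 632 − 2 × 158 = 316 mm (≥ 231 mm).
Treads = 26 − 1 = 25; going = 25 × 316 = 7900 mm.
Add landings: 7900 + 1059 + 984 = 9943 mm.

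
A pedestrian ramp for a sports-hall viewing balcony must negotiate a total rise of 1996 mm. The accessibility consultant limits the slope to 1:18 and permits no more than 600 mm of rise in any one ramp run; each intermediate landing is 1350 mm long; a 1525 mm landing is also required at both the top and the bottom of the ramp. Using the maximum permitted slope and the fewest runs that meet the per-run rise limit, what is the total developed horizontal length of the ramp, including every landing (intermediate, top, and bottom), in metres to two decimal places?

1996 / 600 = 3.327 → round up to 4 ramp runs. That means 3 intermediate landings.
Horizontal run for 1996 mm of rise at 1:18 is 1996 × 18 = 35928 mm.
3 intermediate landings contribute 3 × 1350 = 4050 mm.
Top and bottom landings: 2 × 1525 = 3050 mm.
Total = 35928 + 4050 + 3050 = 43028 mm.
= 43.03 m.

43.03 m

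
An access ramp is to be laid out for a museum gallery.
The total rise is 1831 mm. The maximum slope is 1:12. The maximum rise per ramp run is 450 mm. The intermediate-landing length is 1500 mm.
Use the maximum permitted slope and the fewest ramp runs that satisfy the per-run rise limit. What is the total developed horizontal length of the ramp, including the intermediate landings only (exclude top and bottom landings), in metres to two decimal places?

27.97 m

At most 450 each: 1831/450 = 4.07, giving 5 ramp runs. That means 4 intermediate landings.
Horizontal run for 1831 mm of rise at 1:12 is 1831 × 12 = 21972 mm.
4 intermediate landings contribute 4 × 1500 = 6000 mm.
Total developed length = 21972 + 6000 = 27972 mm.
= 27.97 m.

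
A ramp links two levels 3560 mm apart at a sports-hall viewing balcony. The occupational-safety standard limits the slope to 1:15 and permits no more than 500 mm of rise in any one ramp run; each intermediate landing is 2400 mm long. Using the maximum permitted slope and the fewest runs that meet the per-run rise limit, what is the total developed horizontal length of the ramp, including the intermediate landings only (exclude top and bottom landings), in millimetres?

3560 / 500 = 7.120 → round up to 8 ramp runs. That means 7 intermediate landings.
Ramp run (horizontal) at 1:15: 3560 × 15 = 53400 mm.
Intermediate landings: 7 × 2400 = 16800 mm.
Total developed length = 53400 + 16800 = 70200 mm.

70200 mm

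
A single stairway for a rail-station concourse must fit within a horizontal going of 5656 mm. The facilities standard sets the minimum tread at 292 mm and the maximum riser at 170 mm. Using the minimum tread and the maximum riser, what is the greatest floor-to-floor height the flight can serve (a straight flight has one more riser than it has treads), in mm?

Treads that fit: ⌊5656 / 292⌋ = 19.
Risers = treads + 1 = 20.
Maximum height = 20 × 170 = 3400 mm.

3400 mm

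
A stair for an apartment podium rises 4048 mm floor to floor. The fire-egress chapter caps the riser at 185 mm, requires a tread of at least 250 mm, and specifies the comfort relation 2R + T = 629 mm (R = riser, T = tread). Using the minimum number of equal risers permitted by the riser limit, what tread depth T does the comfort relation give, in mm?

261 mm

4048 / 185 = 21.88, so 22 risers are needed.
Riser R = 4048 / 22 = 184 mm, within the 185 mm limit.
Tread T = 629 − 2 × 184 = 261 mm (≥ 250 mm).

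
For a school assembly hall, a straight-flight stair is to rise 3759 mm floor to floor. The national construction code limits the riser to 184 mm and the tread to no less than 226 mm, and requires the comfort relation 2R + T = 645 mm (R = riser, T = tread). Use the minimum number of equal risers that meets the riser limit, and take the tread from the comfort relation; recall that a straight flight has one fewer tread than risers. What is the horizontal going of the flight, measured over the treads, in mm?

3759 / 184 = 20.43, so 21 risers are needed.
Each riser is 3759/21 = 179 mm (≤ 184 mm).
From 2R + T = 645: T = 645 − 358 = 287 mm.
Going = (21 − 1) × 287 = 5740 mm.

5740 mm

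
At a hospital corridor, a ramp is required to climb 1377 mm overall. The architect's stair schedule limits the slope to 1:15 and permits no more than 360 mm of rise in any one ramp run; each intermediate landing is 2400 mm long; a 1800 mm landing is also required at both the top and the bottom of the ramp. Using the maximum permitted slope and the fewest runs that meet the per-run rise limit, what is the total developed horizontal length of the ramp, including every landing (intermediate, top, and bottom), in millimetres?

31455 mm

1377 / 360 = 3.825 → round up to 4 ramp runs. That means 3 intermediate landings.
Ramp run (horizontal) at 1:15: 1377 × 15 = 20655 mm.
3 intermediate landings contribute 3 × 2400 = 7200 mm.
Top and bottom landings: 2 × 1800 = 3600 mm.
Total = 20655 + 7200 + 3600 = 31455 mm.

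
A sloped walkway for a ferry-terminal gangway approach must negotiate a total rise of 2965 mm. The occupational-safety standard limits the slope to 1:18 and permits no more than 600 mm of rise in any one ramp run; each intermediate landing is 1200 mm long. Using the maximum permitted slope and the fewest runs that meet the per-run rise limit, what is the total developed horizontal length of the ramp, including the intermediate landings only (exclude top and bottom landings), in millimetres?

58170 mm

At most 600 each: 2965/600 = 4.94, giving 5 ramp runs. That means 4 intermediate landings.
Horizontal run for 2965 mm of rise at 1:18 is 2965 × 18 = 53370 mm.
4 intermediate landings contribute 4 × 1200 = 4800 mm.
Total developed length = 53370 + 4800 = 58170 mm.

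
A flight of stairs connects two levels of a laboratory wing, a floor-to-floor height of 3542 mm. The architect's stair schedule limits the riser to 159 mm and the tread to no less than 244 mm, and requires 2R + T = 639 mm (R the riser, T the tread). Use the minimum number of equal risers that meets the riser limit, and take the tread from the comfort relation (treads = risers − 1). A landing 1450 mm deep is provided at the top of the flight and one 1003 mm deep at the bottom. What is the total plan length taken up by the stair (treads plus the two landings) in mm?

9735 mm

3542 / 159 = 22.277 → round up to 23 risers.
Each riser is 3542/23 = 154 mm (≤ 159 mm).
Tread T = 639 − 2 × 154 = 331 mm (≥ 244 mm).
Treads = 23 − 1 = 22; going = 22 × 331 = 7282 mm.
Add landings: 7282 + 1450 + 1003 = 9735 mm.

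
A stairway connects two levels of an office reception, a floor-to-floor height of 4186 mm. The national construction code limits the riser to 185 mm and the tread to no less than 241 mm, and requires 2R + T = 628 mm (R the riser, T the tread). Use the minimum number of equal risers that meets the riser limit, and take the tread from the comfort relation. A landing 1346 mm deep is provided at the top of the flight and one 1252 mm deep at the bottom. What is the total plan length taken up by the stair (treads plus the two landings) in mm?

⌈4186/185⌉ = 23 risers.
Riser R = 4186 / 23 = 182 mm, within the 185 mm limit.
Tread T = 628 − 2 × 182 = 264 mm (≥ 241 mm).
23 risers give 22 treads; going = 22 × 264 = 5808 mm.
Enclosure = 5808 + 1346 + 1252 = 8406 mm.

8406 mm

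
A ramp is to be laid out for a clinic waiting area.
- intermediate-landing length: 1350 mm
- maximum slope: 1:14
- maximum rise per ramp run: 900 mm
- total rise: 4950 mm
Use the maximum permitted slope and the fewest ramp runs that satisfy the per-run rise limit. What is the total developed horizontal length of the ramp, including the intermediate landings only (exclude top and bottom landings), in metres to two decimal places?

76.05 m

4950 / 900 = 5.50, so 6 ramp runs are needed. That means 5 intermediate landings.
Horizontal run for 4950 mm of rise at 1:14 is 4950 × 14 = 69300 mm.
5 intermediate landings contribute 5 × 1350 = 6750 mm.
Total developed length = 69300 + 6750 = 76050 mm.
= 76.05 m.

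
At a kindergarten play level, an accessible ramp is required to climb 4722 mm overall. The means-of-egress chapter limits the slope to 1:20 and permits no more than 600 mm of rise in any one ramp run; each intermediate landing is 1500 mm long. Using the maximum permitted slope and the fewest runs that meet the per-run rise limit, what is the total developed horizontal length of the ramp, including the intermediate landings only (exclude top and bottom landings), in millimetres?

104940 mm

4722 / 600 = 7.870 → round up to 8 ramp runs. That means 7 intermediate landings.
Horizontal run for 4722 mm of rise at 1:20 is 4722 × 20 = 94440 mm.
Intermediate landings: 7 × 1500 = 10500 mm.
Developed length = 94440 + 10500 = 104940 mm.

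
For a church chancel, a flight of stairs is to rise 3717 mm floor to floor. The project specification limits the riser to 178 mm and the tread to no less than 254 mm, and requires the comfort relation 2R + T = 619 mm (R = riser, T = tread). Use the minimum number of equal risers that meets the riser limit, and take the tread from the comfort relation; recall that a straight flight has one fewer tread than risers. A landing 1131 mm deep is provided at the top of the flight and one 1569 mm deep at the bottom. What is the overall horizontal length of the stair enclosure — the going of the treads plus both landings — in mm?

3717 / 178 = 20.882 → round up to 21 risers.
Riser R = 3717 / 21 = 177 mm, within the 178 mm limit.
T = 619 − 2·177 = 265 mm, which satisfies the 254 mm minimum.
Treads = 21 − 1 = 20; going = 20 × 265 = 5300 mm.
Add landings: 5300 + 1131 + 1569 = 8000 mm.

8000 mm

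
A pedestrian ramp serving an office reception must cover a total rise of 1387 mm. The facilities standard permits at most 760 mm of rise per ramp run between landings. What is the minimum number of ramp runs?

2 runs

⌈1387/760⌉ = 2 ramp runs.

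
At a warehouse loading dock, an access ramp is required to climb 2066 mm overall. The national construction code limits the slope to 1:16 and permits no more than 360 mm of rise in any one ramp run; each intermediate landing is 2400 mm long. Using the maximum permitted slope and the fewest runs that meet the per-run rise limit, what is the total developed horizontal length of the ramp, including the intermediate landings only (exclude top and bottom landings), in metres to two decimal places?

45.06 m

2066 / 360 = 5.74, so 6 ramp runs are needed. That means 5 intermediate landings.
Ramp run (horizontal) at 1:16: 2066 × 16 = 33056 mm.
5 intermediate landings contribute 5 × 2400 = 12000 mm.
Total developed length = 33056 + 12000 = 45056 mm.
= 45.06 m.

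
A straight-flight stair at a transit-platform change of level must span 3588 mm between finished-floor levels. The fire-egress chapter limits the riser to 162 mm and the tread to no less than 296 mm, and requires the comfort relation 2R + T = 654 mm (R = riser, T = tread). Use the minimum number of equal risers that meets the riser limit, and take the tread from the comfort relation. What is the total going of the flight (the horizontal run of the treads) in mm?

At most 162 each: 3588/162 = 22.15, giving 23 risers.
Each riser is 3588/23 = 156 mm (≤ 162 mm).
From 2R + T = 654: T = 654 − 312 = 342 mm.
Going = (23 − 1) × 342 = 7524 mm.

7524 mm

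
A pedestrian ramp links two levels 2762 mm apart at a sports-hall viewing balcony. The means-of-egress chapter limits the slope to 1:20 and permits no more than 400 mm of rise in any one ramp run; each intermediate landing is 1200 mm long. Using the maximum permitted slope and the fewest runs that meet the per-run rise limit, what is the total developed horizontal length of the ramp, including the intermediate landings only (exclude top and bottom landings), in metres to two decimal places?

62.44 m

⌈2762/400⌉ = 7 ramp runs. That means 6 intermediate landings.
Ramp run (horizontal) at 1:20: 2762 × 20 = 55240 mm.
6 intermediate landings contribute 6 × 1200 = 7200 mm.
Developed length = 55240 + 7200 = 62440 mm.
= 62.44 m.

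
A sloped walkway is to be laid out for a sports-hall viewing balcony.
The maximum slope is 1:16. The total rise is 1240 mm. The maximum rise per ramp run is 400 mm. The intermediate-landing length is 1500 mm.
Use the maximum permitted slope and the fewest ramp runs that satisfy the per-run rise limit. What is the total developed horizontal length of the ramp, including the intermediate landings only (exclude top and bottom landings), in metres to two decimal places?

1240 / 400 = 3.100 → round up to 4 ramp runs. That means 3 intermediate landings.
Ramp run (horizontal) at 1:16: 1240 × 16 = 19840 mm.
Intermediate landings: 3 × 1500 = 4500 mm.
Developed length = 19840 + 4500 = 24340 mm.
= 24.34 m.

24.34 m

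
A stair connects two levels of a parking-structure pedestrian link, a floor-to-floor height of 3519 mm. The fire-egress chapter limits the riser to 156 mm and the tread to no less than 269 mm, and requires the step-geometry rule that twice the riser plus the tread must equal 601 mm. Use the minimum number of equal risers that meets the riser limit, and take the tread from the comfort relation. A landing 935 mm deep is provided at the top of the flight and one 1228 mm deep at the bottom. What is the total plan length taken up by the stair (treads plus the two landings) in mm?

8653 mm

3519 / 156 = 22.558 → round up to 23 risers.
R = 3519 ÷ 23 = 153 mm.
T = 601 − 2·153 = 295 mm, which satisfies the 269 mm minimum.
Going = (23 − 1) × 295 = 6490 mm.
Enclosure = 6490 + 935 + 1228 = 8653 mm.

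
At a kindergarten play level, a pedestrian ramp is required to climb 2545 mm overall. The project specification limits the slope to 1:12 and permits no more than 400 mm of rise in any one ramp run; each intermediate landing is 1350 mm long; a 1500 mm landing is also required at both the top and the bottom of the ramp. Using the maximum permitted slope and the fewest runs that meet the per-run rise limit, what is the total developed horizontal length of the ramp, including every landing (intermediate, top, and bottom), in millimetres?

41640 mm

2545 / 400 = 6.36, so 7 ramp runs are needed. That means 6 intermediate landings.
Ramp run (horizontal) at 1:12: 2545 × 12 = 30540 mm.
6 intermediate landings contribute 6 × 1350 = 8100 mm.
Top and bottom landings: 2 × 1500 = 3000 mm.
Total = 30540 + 8100 + 3000 = 41640 mm.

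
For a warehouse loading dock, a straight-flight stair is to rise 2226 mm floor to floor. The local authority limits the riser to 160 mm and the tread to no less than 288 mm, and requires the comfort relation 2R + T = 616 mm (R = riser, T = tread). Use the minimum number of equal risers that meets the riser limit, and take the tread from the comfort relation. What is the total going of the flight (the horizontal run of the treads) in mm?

3874 mm

2226 / 160 = 13.91, so 14 risers are needed.
R = 2226 ÷ 14 = 159 mm.
Tread T = 616 − 2 × 159 = 298 mm (≥ 288 mm).
Treads = 14 − 1 = 13; going = 13 × 298 = 3874 mm.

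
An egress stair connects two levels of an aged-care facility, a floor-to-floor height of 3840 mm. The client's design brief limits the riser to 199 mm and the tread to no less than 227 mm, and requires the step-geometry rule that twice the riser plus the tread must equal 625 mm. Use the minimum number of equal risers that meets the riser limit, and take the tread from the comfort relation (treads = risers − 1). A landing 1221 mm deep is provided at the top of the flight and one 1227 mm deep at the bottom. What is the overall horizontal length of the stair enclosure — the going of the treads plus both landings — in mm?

At most 199 each: 3840/199 = 19.30, giving 20 risers.
Each riser is 3840/20 = 192 mm (≤ 199 mm).
Tread T = 625 − 2 × 192 = 241 mm (≥ 227 mm).
Treads = 20 − 1 = 19; going = 19 × 241 = 4579 mm.
Add landings: 4579 + 1221 + 1227 = 7027 mm.

7027 mm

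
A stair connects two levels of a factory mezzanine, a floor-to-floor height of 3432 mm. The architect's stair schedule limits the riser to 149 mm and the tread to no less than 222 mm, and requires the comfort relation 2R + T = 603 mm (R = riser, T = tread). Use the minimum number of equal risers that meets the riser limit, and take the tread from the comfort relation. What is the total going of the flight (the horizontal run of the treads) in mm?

At most 149 each: 3432/149 = 23.03, giving 24 risers.
Riser R = 3432 / 24 = 143 mm, within the 149 mm limit.
T = 603 − 2·143 = 317 mm, which satisfies the 222 mm minimum.
Treads = 24 − 1 = 23; going = 23 × 317 = 7291 mm.

7291 mm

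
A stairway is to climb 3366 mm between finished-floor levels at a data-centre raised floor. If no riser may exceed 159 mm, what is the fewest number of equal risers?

3366 / 159 = 21.17, so 22 risers are needed.

22 risers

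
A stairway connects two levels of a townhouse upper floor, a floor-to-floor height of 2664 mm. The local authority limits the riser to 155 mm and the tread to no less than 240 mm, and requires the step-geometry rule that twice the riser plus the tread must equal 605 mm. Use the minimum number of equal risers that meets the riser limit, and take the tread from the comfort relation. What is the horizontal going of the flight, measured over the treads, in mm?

At most 155 each: 2664/155 = 17.19, giving 18 risers.
R = 2664 ÷ 18 = 148 mm.
Tread T = 605 − 2 × 148 = 309 mm (≥ 240 mm).
18 risers give 17 treads; going = 17 × 309 = 5253 mm.

5253 mm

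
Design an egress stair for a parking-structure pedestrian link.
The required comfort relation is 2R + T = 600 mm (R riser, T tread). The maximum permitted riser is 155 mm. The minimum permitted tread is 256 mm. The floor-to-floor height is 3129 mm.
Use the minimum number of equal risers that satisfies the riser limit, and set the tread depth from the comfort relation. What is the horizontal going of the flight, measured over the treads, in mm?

3129 / 155 = 20.19, so 21 risers are needed.
Each riser is 3129/21 = 149 mm (≤ 155 mm).
T = 600 − 2·149 = 302 mm, which satisfies the 256 mm minimum.
Going = (21 − 1) × 302 = 6040 mm.

6040 mm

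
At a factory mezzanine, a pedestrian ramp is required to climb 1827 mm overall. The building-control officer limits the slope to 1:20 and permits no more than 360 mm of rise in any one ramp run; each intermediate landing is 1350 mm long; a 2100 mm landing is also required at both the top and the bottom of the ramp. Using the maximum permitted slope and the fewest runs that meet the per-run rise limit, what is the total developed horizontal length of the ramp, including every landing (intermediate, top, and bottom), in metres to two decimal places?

47.49 m

At most 360 each: 1827/360 = 5.08, giving 6 ramp runs. That means 5 intermediate landings.
Ramp run (horizontal) at 1:20: 1827 × 20 = 36540 mm.
Intermediate landings: 5 × 1350 = 6750 mm.
Top and bottom landings: 2 × 2100 = 4200 mm.
Total = 36540 + 6750 + 4200 = 47490 mm.
= 47.49 m.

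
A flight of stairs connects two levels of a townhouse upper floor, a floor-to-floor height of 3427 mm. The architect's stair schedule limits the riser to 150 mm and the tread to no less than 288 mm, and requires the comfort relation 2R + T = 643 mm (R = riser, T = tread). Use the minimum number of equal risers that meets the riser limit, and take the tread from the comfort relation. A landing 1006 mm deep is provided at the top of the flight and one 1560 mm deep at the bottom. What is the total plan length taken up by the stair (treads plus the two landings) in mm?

3427 / 150 = 22.847 → round up to 23 risers.
Riser R = 3427 / 23 = 149 mm, within the 150 mm limit.
Tread T = 643 − 2 × 149 = 345 mm (≥ 288 mm).
Treads = 23 − 1 = 22; going = 22 × 345 = 7590 mm.
Enclosure = 7590 + 1006 + 1560 = 10156 mm.

10156 mm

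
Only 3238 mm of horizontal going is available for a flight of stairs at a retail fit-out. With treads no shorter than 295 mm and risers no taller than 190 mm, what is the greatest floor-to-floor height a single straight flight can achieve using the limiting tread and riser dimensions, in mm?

Treads that fit: ⌊3238 / 295⌋ = 10.
Risers = treads + 1 = 11.
Maximum height = 11 × 190 = 2090 mm.

2090 mm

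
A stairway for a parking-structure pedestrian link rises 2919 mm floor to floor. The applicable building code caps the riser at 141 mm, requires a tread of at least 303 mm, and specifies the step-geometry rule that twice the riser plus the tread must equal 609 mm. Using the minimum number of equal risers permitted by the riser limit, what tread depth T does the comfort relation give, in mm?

⌈2919/141⌉ = 21 risers.
R = 2919 ÷ 21 = 139 mm.
Tread T = 609 − 2 × 139 = 331 mm (≥ 303 mm).

331 mm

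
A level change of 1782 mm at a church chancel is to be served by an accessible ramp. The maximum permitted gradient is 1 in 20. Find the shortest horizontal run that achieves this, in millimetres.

35640 mm

Run = rise × 20 = 1782 × 20 = 35640 mm.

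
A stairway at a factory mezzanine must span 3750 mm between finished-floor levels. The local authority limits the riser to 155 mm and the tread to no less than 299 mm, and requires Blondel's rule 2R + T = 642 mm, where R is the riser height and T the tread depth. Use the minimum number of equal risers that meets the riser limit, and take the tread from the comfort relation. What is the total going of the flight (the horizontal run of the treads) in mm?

3750 / 155 = 24.19, so 25 risers are needed.
R = 3750 ÷ 25 = 150 mm.
Tread T = 642 − 2 × 150 = 342 mm (≥ 299 mm).
Going = (25 − 1) × 342 = 8208 mm.

8208 mm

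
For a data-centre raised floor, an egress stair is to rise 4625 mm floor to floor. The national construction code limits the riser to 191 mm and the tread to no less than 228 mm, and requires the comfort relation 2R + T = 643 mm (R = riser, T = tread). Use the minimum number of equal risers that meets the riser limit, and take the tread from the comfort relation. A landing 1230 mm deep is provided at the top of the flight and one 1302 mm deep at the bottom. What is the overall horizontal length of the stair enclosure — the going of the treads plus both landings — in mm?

9084 mm

4625 / 191 = 24.21, so 25 risers are needed.
Riser R = 4625 / 25 = 185 mm, within the 191 mm limit.
Tread T = 643 − 2 × 185 = 273 mm (≥ 228 mm).
Going = (25 − 1) × 273 = 6552 mm.
Add landings: 6552 + 1230 + 1302 = 9084 mm.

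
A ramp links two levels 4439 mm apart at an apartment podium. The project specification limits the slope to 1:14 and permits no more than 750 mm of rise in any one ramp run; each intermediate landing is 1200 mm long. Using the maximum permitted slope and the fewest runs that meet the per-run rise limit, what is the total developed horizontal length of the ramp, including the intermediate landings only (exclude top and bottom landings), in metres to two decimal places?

68.15 m

At most 750 each: 4439/750 = 5.92, giving 6 ramp runs. That means 5 intermediate landings.
Ramp run (horizontal) at 1:14: 4439 × 14 = 62146 mm.
5 intermediate landings contribute 5 × 1200 = 6000 mm.
Developed length = 62146 + 6000 = 68146 mm.
= 68.15 m.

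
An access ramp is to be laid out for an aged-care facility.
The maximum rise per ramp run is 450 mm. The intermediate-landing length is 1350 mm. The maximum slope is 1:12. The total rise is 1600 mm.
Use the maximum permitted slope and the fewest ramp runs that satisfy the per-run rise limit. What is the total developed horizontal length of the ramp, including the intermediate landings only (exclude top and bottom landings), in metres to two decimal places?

23.25 m

At most 450 each: 1600/450 = 3.56, giving 4 ramp runs. That means 3 intermediate landings.
Horizontal run for 1600 mm of rise at 1:12 is 1600 × 12 = 19200 mm.
3 intermediate landings contribute 3 × 1350 = 4050 mm.
Total developed length = 19200 + 4050 = 23250 mm.
= 23.25 m.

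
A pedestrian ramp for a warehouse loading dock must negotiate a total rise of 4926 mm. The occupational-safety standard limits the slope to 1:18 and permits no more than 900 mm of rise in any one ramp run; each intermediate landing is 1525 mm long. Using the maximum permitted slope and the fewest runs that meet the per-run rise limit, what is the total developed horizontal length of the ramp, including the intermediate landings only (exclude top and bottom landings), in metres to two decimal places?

4926 / 900 = 5.47, so 6 ramp runs are needed. That means 5 intermediate landings.
Horizontal run for 4926 mm of rise at 1:18 is 4926 × 18 = 88668 mm.
5 intermediate landings contribute 5 × 1525 = 7625 mm.
Total developed length = 88668 + 7625 = 96293 mm.
= 96.29 m.

96.29 m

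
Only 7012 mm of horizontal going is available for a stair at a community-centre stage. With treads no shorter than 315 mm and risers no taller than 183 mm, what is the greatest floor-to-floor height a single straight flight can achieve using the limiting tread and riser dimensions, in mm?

4209 mm

Treads that fit: ⌊7012 / 315⌋ = 22.
Risers = treads + 1 = 23.
Maximum height = 23 × 183 = 4209 mm.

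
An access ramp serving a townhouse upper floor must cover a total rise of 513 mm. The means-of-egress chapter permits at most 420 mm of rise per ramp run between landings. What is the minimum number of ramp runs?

513 / 420 = 1.22, so 2 ramp runs are needed.

2 runs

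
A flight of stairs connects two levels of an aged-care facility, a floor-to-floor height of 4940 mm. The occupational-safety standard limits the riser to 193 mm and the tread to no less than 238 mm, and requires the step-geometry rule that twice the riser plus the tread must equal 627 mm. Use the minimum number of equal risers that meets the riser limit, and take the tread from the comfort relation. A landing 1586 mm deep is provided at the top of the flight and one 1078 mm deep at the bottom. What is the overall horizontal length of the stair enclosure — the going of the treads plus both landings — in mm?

8839 mm

4940 / 193 = 25.60, so 26 risers are needed.
Each riser is 4940/26 = 190 mm (≤ 193 mm).
Tread T = 627 − 2 × 190 = 247 mm (≥ 238 mm).
26 risers give 25 treads; going = 25 × 247 = 6175 mm.
Enclosure = 6175 + 1586 + 1078 = 8839 mm.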